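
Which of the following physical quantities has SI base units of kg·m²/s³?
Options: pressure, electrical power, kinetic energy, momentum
Checking the SI base units of each option:
  pressure (P = F/A): kg/(m·s²)  ✗
  electrical power (P = IV): kg·m²/s³  ✓ matches
  kinetic energy (E = ½mv²): kg·m²/s²  ✗
  momentum (p = mv): kg·m/s  ✗

Only electrical power has units kg·m²/s³.

Answer: electrical power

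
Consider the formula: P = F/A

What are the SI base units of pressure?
Units of each symbol in P = F/A:
  F (force): kg·m/s²
  A (area): m²  → in the denominator, contributes 1/m²

Multiplying the contributions: [kg·m/s²] · [1/m²]
Adding exponents of each base unit: kg: 1, m: -1, s: -2
SI base units of pressure: kg/(m·s²)

Answer: kg/(m·s²)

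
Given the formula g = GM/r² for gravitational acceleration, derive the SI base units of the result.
Units of each symbol in g = GM/r²:
  G (gravitational constant): m³/(kg·s²)
  M (mass): kg
  r (distance): m  → to the power 2 in the denominator, contributes 1/m²

Multiplying the contributions: [m³/(kg·s²)] · [kg] · [1/m²]
Adding exponents of each base unit: m: 1, s: -2
SI base units of gravitational acceleration: m/s²

Answer: m/s²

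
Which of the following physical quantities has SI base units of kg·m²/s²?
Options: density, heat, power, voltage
Checking the SI base units of each option:
  density (ρ = m/V): kg/m³  ✗
  heat (Q = mcΔT): kg·m²/s²  ✓ matches
  power (P = W/t): kg·m²/s³  ✗
  voltage (V = IR): kg·m²/(s³·A)  ✗

Only heat has units kg·m²/s².

Answer: heat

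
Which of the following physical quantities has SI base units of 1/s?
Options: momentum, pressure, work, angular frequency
Checking the SI base units of each option:
  momentum (p = mv): kg·m/s  ✗
  pressure (P = F/A): kg/(m·s²)  ✗
  work (W = Fd): kg·m²/s²  ✗
  angular frequency (ω = 2πf): 1/s  ✓ matches

Only angular frequency has units 1/s.

Answer: angular frequency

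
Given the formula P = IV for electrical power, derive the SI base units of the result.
Units of each symbol in P = IV:
  I (current): A
  V (voltage, in volts): kg·m²/(s³·A)

Multiplying the contributions: [A] · [kg·m²/(s³·A)]
Adding exponents of each base unit: kg: 1, m: 2, s: -3
SI base units of electrical power: kg·m²/s³

Answer: kg·m²/s³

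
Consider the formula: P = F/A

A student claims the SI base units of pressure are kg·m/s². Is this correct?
Units of each symbol in P = F/A:
  F (force): kg·m/s²
  A (area): m²  → in the denominator, contributes 1/m²

Multiplying the contributions: [kg·m/s²] · [1/m²]
Adding exponents of each base unit: kg: 1, m: -1, s: -2
SI base units of pressure: kg/(m·s²)

The claimed units kg·m/s² (exponents kg: 1, m: 1, s: -2) do not match the derived units kg/(m·s²) (exponents kg: 1, m: -1, s: -2), so the claim is incorrect.

Answer: No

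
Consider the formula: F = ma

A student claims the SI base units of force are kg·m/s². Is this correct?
Units of each symbol in F = ma:
  m (mass): kg
  a (acceleration): m/s²

Multiplying the contributions: [kg] · [m/s²]
Adding exponents of each base unit: kg: 1, m: 1, s: -2
SI base units of force: kg·m/s²

The claimed units kg·m/s² match the derived units, so the claim is correct.

Answer: Yes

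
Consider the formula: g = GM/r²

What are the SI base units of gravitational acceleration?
Units of each symbol in g = GM/r²:
  G (gravitational constant): m³/(kg·s²)
  M (mass): kg
  r (distance): m  → to the power 2 in the denominator, contributes 1/m²

Multiplying the contributions: [m³/(kg·s²)] · [kg] · [1/m²]
Adding exponents of each base unit: m: 1, s: -2
SI base units of gravitational acceleration: m/s²

Answer: m/s²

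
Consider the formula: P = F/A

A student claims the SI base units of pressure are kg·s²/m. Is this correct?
Units of each symbol in P = F/A:
  F (force): kg·m/s²
  A (area): m²  → in the denominator, contributes 1/m²

Multiplying the contributions: [kg·m/s²] · [1/m²]
Adding exponents of each base unit: kg: 1, m: -1, s: -2
SI base units of pressure: kg/(m·s²)

The claimed units kg·s²/m (exponents kg: 1, m: -1, s: 2) do not match the derived units kg/(m·s²) (exponents kg: 1, m: -1, s: -2), so the claim is incorrect.

Answer: No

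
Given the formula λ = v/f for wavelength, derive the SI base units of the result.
Units of each symbol in λ = v/f:
  v (wave speed): m/s
  f (frequency): 1/s  → in the denominator, contributes s

Multiplying the contributions: [m/s] · [s]
Adding exponents of each base unit: m: 1
SI base units of wavelength: m

Answer: m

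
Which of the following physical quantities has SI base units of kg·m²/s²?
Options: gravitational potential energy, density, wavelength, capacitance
Checking the SI base units of each option:
  gravitational potential energy (U = -GMm/r): kg·m²/s²  ✓ matches
  density (ρ = m/V): kg/m³  ✗
  wavelength (λ = v/f): m  ✗
  capacitance (C = Q/V): s⁴·A²/(kg·m²)  ✗

Only gravitational potential energy has units kg·m²/s².

Answer: gravitational potential energy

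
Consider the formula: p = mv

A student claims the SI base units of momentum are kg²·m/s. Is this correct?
Units of each symbol in p = mv:
  m (mass): kg
  v (velocity): m/s

Multiplying the contributions: [kg] · [m/s]
Adding exponents of each base unit: kg: 1, m: 1, s: -1
SI base units of momentum: kg·m/s

The claimed units kg²·m/s (exponents kg: 2, m: 1, s: -1) do not match the derived units kg·m/s (exponents kg: 1, m: 1, s: -1), so the claim is incorrect.

Answer: No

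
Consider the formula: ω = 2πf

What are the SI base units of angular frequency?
Units of each symbol in ω = 2πf:
  f (frequency): 1/s
  The factor 2π is dimensionless.

Multiplying the contributions: [1/s]
Adding exponents of each base unit: s: -1
SI base units of angular frequency: 1/s

Answer: 1/s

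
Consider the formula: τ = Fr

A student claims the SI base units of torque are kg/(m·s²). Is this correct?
Units of each symbol in τ = Fr:
  F (force): kg·m/s²
  r (lever arm): m

Multiplying the contributions: [kg·m/s²] · [m]
Adding exponents of each base unit: kg: 1, m: 2, s: -2
SI base units of torque: kg·m²/s²

The claimed units kg/(m·s²) (exponents kg: 1, m: -1, s: -2) do not match the derived units kg·m²/s² (exponents kg: 1, m: 2, s: -2), so the claim is incorrect.

Answer: No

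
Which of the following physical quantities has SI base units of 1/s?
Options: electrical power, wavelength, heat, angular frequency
Checking the SI base units of each option:
  electrical power (P = IV): kg·m²/s³  ✗
  wavelength (λ = v/f): m  ✗
  heat (Q = mcΔT): kg·m²/s²  ✗
  angular frequency (ω = 2πf): 1/s  ✓ matches

Only angular frequency has units 1/s.

Answer: angular frequency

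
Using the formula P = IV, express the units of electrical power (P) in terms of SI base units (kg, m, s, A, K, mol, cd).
Units of each symbol in P = IV:
  I (current): A
  V (voltage, in volts): kg·m²/(s³·A)

Multiplying the contributions: [A] · [kg·m²/(s³·A)]
Adding exponents of each base unit: kg: 1, m: 2, s: -3
SI base units of electrical power: kg·m²/s³

Answer: kg·m²/s³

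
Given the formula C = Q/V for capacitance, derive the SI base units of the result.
Units of each symbol in C = Q/V:
  Q (charge, in coulombs): s·A
  V (voltage, in volts): kg·m²/(s³·A)  → in the denominator, contributes s³·A/(kg·m²)

Multiplying the contributions: [s·A] · [s³·A/(kg·m²)]
Adding exponents of each base unit: kg: -1, m: -2, s: 4, A: 2
SI base units of capacitance: s⁴·A²/(kg·m²)

Answer: s⁴·A²/(kg·m²)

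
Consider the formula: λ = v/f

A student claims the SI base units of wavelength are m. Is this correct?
Units of each symbol in λ = v/f:
  v (wave speed): m/s
  f (frequency): 1/s  → in the denominator, contributes s

Multiplying the contributions: [m/s] · [s]
Adding exponents of each base unit: m: 1
SI base units of wavelength: m

The claimed units m match the derived units, so the claim is correct.

Answer: Yes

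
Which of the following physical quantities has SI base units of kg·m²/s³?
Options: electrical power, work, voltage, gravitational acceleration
Checking the SI base units of each option:
  electrical power (P = IV): kg·m²/s³  ✓ matches
  work (W = Fd): kg·m²/s²  ✗
  voltage (V = IR): kg·m²/(s³·A)  ✗
  gravitational acceleration (g = GM/r²): m/s²  ✗

Only electrical power has units kg·m²/s³.

Answer: electrical power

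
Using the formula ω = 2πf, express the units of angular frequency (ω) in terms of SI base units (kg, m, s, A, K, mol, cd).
Units of each symbol in ω = 2πf:
  f (frequency): 1/s
  The factor 2π is dimensionless.

Multiplying the contributions: [1/s]
Adding exponents of each base unit: s: -1
SI base units of angular frequency: 1/s

Answer: 1/s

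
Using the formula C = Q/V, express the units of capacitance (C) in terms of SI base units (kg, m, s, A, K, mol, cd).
Units of each symbol in C = Q/V:
  Q (charge, in coulombs): s·A
  V (voltage, in volts): kg·m²/(s³·A)  → in the denominator, contributes s³·A/(kg·m²)

Multiplying the contributions: [s·A] · [s³·A/(kg·m²)]
Adding exponents of each base unit: kg: -1, m: -2, s: 4, A: 2
SI base units of capacitance: s⁴·A²/(kg·m²)

Answer: s⁴·A²/(kg·m²)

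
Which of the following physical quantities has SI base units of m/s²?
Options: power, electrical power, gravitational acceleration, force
Checking the SI base units of each option:
  power (P = W/t): kg·m²/s³  ✗
  electrical power (P = IV): kg·m²/s³  ✗
  gravitational acceleration (g = GM/r²): m/s²  ✓ matches
  force (F = ma): kg·m/s²  ✗

Only gravitational acceleration has units m/s².

Answer: gravitational acceleration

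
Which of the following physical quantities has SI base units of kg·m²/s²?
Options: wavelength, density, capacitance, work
Checking the SI base units of each option:
  wavelength (λ = v/f): m  ✗
  density (ρ = m/V): kg/m³  ✗
  capacitance (C = Q/V): s⁴·A²/(kg·m²)  ✗
  work (W = Fd): kg·m²/s²  ✓ matches

Only work has units kg·m²/s².

Answer: work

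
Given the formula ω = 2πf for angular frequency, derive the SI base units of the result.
Units of each symbol in ω = 2πf:
  f (frequency): 1/s
  The factor 2π is dimensionless.

Multiplying the contributions: [1/s]
Adding exponents of each base unit: s: -1
SI base units of angular frequency: 1/s

Answer: 1/s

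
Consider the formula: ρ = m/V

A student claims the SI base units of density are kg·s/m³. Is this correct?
Units of each symbol in ρ = m/V:
  m (mass): kg
  V (volume): m³  → in the denominator, contributes 1/m³

Multiplying the contributions: [kg] · [1/m³]
Adding exponents of each base unit: kg: 1, m: -3
SI base units of density: kg/m³

The claimed units kg·s/m³ (exponents kg: 1, m: -3, s: 1) do not match the derived units kg/m³ (exponents kg: 1, m: -3), so the claim is incorrect.

Answer: No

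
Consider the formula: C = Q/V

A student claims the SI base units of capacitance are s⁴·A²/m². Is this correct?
Units of each symbol in C = Q/V:
  Q (charge, in coulombs): s·A
  V (voltage, in volts): kg·m²/(s³·A)  → in the denominator, contributes s³·A/(kg·m²)

Multiplying the contributions: [s·A] · [s³·A/(kg·m²)]
Adding exponents of each base unit: kg: -1, m: -2, s: 4, A: 2
SI base units of capacitance: s⁴·A²/(kg·m²)

The claimed units s⁴·A²/m² (exponents m: -2, s: 4, A: 2) do not match the derived units s⁴·A²/(kg·m²) (exponents kg: -1, m: -2, s: 4, A: 2), so the claim is incorrect.

Answer: No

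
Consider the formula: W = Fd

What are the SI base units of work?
Units of each symbol in W = Fd:
  F (force): kg·m/s²
  d (displacement): m

Multiplying the contributions: [kg·m/s²] · [m]
Adding exponents of each base unit: kg: 1, m: 2, s: -2
SI base units of work: kg·m²/s²

Answer: kg·m²/s²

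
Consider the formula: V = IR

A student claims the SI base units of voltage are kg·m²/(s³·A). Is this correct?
Units of each symbol in V = IR:
  I (current): A
  R (resistance, in ohms): kg·m²/(s³·A²)

Multiplying the contributions: [A] · [kg·m²/(s³·A²)]
Adding exponents of each base unit: kg: 1, m: 2, s: -3, A: -1
SI base units of voltage: kg·m²/(s³·A)

The claimed units kg·m²/(s³·A) match the derived units, so the claim is correct.

Answer: Yes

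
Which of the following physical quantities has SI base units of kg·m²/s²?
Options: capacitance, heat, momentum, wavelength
Checking the SI base units of each option:
  capacitance (C = Q/V): s⁴·A²/(kg·m²)  ✗
  heat (Q = mcΔT): kg·m²/s²  ✓ matches
  momentum (p = mv): kg·m/s  ✗
  wavelength (λ = v/f): m  ✗

Only heat has units kg·m²/s².

Answer: heat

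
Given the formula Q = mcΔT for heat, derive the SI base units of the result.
Units of each symbol in Q = mcΔT:
  m (mass): kg
  c (specific heat capacity, in J/(kg·K)): m²/(s²·K)
  ΔT (temperature change): K

Multiplying the contributions: [kg] · [m²/(s²·K)] · [K]
Adding exponents of each base unit: kg: 1, m: 2, s: -2
SI base units of heat: kg·m²/s²

Answer: kg·m²/s²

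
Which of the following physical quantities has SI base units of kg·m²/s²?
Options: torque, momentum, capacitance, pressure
Checking the SI base units of each option:
  torque (τ = Fr): kg·m²/s²  ✓ matches
  momentum (p = mv): kg·m/s  ✗
  capacitance (C = Q/V): s⁴·A²/(kg·m²)  ✗
  pressure (P = F/A): kg/(m·s²)  ✗

Only torque has units kg·m²/s².

Answer: torque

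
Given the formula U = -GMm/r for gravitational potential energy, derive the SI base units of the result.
Units of each symbol in U = -GMm/r:
  G (gravitational constant): m³/(kg·s²)
  M (mass): kg
  m (mass): kg
  r (distance): m  → in the denominator, contributes 1/m
  The minus sign does not affect the units.

Multiplying the contributions: [m³/(kg·s²)] · [kg] · [kg] · [1/m]
Adding exponents of each base unit: kg: 1, m: 2, s: -2
SI base units of gravitational potential energy: kg·m²/s²

Answer: kg·m²/s²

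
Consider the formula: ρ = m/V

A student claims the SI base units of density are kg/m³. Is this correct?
Units of each symbol in ρ = m/V:
  m (mass): kg
  V (volume): m³  → in the denominator, contributes 1/m³

Multiplying the contributions: [kg] · [1/m³]
Adding exponents of each base unit: kg: 1, m: -3
SI base units of density: kg/m³

The claimed units kg/m³ match the derived units, so the claim is correct.

Answer: Yes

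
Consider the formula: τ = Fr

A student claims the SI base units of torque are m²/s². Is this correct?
Units of each symbol in τ = Fr:
  F (force): kg·m/s²
  r (lever arm): m

Multiplying the contributions: [kg·m/s²] · [m]
Adding exponents of each base unit: kg: 1, m: 2, s: -2
SI base units of torque: kg·m²/s²

The claimed units m²/s² (exponents m: 2, s: -2) do not match the derived units kg·m²/s² (exponents kg: 1, m: 2, s: -2), so the claim is incorrect.

Answer: No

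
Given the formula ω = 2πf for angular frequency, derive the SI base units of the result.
Units of each symbol in ω = 2πf:
  f (frequency): 1/s
  The factor 2π is dimensionless.

Multiplying the contributions: [1/s]
Adding exponents of each base unit: s: -1
SI base units of angular frequency: 1/s

Answer: 1/s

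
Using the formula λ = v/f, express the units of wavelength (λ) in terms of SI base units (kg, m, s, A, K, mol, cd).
Units of each symbol in λ = v/f:
  v (wave speed): m/s
  f (frequency): 1/s  → in the denominator, contributes s

Multiplying the contributions: [m/s] · [s]
Adding exponents of each base unit: m: 1
SI base units of wavelength: m

Answer: m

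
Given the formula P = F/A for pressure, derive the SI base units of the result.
Units of each symbol in P = F/A:
  F (force): kg·m/s²
  A (area): m²  → in the denominator, contributes 1/m²

Multiplying the contributions: [kg·m/s²] · [1/m²]
Adding exponents of each base unit: kg: 1, m: -1, s: -2
SI base units of pressure: kg/(m·s²)

Answer: kg/(m·s²)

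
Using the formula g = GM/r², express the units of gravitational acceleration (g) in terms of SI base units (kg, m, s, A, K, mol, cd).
Units of each symbol in g = GM/r²:
  G (gravitational constant): m³/(kg·s²)
  M (mass): kg
  r (distance): m  → to the power 2 in the denominator, contributes 1/m²

Multiplying the contributions: [m³/(kg·s²)] · [kg] · [1/m²]
Adding exponents of each base unit: m: 1, s: -2
SI base units of gravitational acceleration: m/s²

Answer: m/s²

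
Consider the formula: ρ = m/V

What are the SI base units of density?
Units of each symbol in ρ = m/V:
  m (mass): kg
  V (volume): m³  → in the denominator, contributes 1/m³

Multiplying the contributions: [kg] · [1/m³]
Adding exponents of each base unit: kg: 1, m: -3
SI base units of density: kg/m³

Answer: kg/m³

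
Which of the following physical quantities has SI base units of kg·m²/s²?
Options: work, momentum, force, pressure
Checking the SI base units of each option:
  work (W = Fd): kg·m²/s²  ✓ matches
  momentum (p = mv): kg·m/s  ✗
  force (F = ma): kg·m/s²  ✗
  pressure (P = F/A): kg/(m·s²)  ✗

Only work has units kg·m²/s².

Answer: work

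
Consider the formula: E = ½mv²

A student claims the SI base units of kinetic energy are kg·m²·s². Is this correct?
Units of each symbol in E = ½mv²:
  m (mass): kg
  v (speed): m/s  → to the power 2, contributes m²/s²
  The factor ½ is dimensionless.

Multiplying the contributions: [kg] · [m²/s²]
Adding exponents of each base unit: kg: 1, m: 2, s: -2
SI base units of kinetic energy: kg·m²/s²

The claimed units kg·m²·s² (exponents kg: 1, m: 2, s: 2) do not match the derived units kg·m²/s² (exponents kg: 1, m: 2, s: -2), so the claim is incorrect.

Answer: No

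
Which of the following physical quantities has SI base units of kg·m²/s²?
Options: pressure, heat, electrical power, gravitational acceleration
Checking the SI base units of each option:
  pressure (P = F/A): kg/(m·s²)  ✗
  heat (Q = mcΔT): kg·m²/s²  ✓ matches
  electrical power (P = IV): kg·m²/s³  ✗
  gravitational acceleration (g = GM/r²): m/s²  ✗

Only heat has units kg·m²/s².

Answer: heat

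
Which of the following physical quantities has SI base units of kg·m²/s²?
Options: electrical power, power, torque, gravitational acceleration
Checking the SI base units of each option:
  electrical power (P = IV): kg·m²/s³  ✗
  power (P = W/t): kg·m²/s³  ✗
  torque (τ = Fr): kg·m²/s²  ✓ matches
  gravitational acceleration (g = GM/r²): m/s²  ✗

Only torque has units kg·m²/s².

Answer: torque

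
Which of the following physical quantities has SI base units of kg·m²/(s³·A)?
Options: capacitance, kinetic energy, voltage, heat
Checking the SI base units of each option:
  capacitance (C = Q/V): s⁴·A²/(kg·m²)  ✗
  kinetic energy (E = ½mv²): kg·m²/s²  ✗
  voltage (V = IR): kg·m²/(s³·A)  ✓ matches
  heat (Q = mcΔT): kg·m²/s²  ✗

Only voltage has units kg·m²/(s³·A).

Answer: voltage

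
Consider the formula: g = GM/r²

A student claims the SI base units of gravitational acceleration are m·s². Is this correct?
Units of each symbol in g = GM/r²:
  G (gravitational constant): m³/(kg·s²)
  M (mass): kg
  r (distance): m  → to the power 2 in the denominator, contributes 1/m²

Multiplying the contributions: [m³/(kg·s²)] · [kg] · [1/m²]
Adding exponents of each base unit: m: 1, s: -2
SI base units of gravitational acceleration: m/s²

The claimed units m·s² (exponents m: 1, s: 2) do not match the derived units m/s² (exponents m: 1, s: -2), so the claim is incorrect.

Answer: No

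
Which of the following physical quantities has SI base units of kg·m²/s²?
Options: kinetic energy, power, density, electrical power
Checking the SI base units of each option:
  kinetic energy (E = ½mv²): kg·m²/s²  ✓ matches
  power (P = W/t): kg·m²/s³  ✗
  density (ρ = m/V): kg/m³  ✗
  electrical power (P = IV): kg·m²/s³  ✗

Only kinetic energy has units kg·m²/s².

Answer: kinetic energy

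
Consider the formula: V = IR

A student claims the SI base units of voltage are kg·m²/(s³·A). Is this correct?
Units of each symbol in V = IR:
  I (current): A
  R (resistance, in ohms): kg·m²/(s³·A²)

Multiplying the contributions: [A] · [kg·m²/(s³·A²)]
Adding exponents of each base unit: kg: 1, m: 2, s: -3, A: -1
SI base units of voltage: kg·m²/(s³·A)

The claimed units kg·m²/(s³·A) match the derived units, so the claim is correct.

Answer: Yes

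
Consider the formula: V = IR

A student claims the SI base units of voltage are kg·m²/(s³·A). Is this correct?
Units of each symbol in V = IR:
  I (current): A
  R (resistance, in ohms): kg·m²/(s³·A²)

Multiplying the contributions: [A] · [kg·m²/(s³·A²)]
Adding exponents of each base unit: kg: 1, m: 2, s: -3, A: -1
SI base units of voltage: kg·m²/(s³·A)

The claimed units kg·m²/(s³·A) match the derived units, so the claim is correct.

Answer: Yes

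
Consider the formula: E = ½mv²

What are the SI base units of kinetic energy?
Units of each symbol in E = ½mv²:
  m (mass): kg
  v (speed): m/s  → to the power 2, contributes m²/s²
  The factor ½ is dimensionless.

Multiplying the contributions: [kg] · [m²/s²]
Adding exponents of each base unit: kg: 1, m: 2, s: -2
SI base units of kinetic energy: kg·m²/s²

Answer: kg·m²/s²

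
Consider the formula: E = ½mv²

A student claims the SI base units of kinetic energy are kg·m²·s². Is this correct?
Units of each symbol in E = ½mv²:
  m (mass): kg
  v (speed): m/s  → to the power 2, contributes m²/s²
  The factor ½ is dimensionless.

Multiplying the contributions: [kg] · [m²/s²]
Adding exponents of each base unit: kg: 1, m: 2, s: -2
SI base units of kinetic energy: kg·m²/s²

The claimed units kg·m²·s² (exponents kg: 1, m: 2, s: 2) do not match the derived units kg·m²/s² (exponents kg: 1, m: 2, s: -2), so the claim is incorrect.

Answer: No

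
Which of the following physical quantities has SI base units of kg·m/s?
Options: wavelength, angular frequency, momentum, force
Checking the SI base units of each option:
  wavelength (λ = v/f): m  ✗
  angular frequency (ω = 2πf): 1/s  ✗
  momentum (p = mv): kg·m/s  ✓ matches
  force (F = ma): kg·m/s²  ✗

Only momentum has units kg·m/s.

Answer: momentum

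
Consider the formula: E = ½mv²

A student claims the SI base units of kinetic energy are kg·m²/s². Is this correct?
Units of each symbol in E = ½mv²:
  m (mass): kg
  v (speed): m/s  → to the power 2, contributes m²/s²
  The factor ½ is dimensionless.

Multiplying the contributions: [kg] · [m²/s²]
Adding exponents of each base unit: kg: 1, m: 2, s: -2
SI base units of kinetic energy: kg·m²/s²

The claimed units kg·m²/s² match the derived units, so the claim is correct.

Answer: Yes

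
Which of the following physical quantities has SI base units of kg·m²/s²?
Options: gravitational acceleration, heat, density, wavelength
Checking the SI base units of each option:
  gravitational acceleration (g = GM/r²): m/s²  ✗
  heat (Q = mcΔT): kg·m²/s²  ✓ matches
  density (ρ = m/V): kg/m³  ✗
  wavelength (λ = v/f): m  ✗

Only heat has units kg·m²/s².

Answer: heat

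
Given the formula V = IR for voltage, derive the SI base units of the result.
Units of each symbol in V = IR:
  I (current): A
  R (resistance, in ohms): kg·m²/(s³·A²)

Multiplying the contributions: [A] · [kg·m²/(s³·A²)]
Adding exponents of each base unit: kg: 1, m: 2, s: -3, A: -1
SI base units of voltage: kg·m²/(s³·A)

Answer: kg·m²/(s³·A)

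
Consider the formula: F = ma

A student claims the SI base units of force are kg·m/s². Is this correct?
Units of each symbol in F = ma:
  m (mass): kg
  a (acceleration): m/s²

Multiplying the contributions: [kg] · [m/s²]
Adding exponents of each base unit: kg: 1, m: 1, s: -2
SI base units of force: kg·m/s²

The claimed units kg·m/s² match the derived units, so the claim is correct.

Answer: Yes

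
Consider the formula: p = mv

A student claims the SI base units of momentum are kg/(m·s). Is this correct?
Units of each symbol in p = mv:
  m (mass): kg
  v (velocity): m/s

Multiplying the contributions: [kg] · [m/s]
Adding exponents of each base unit: kg: 1, m: 1, s: -1
SI base units of momentum: kg·m/s

The claimed units kg/(m·s) (exponents kg: 1, m: -1, s: -1) do not match the derived units kg·m/s (exponents kg: 1, m: 1, s: -1), so the claim is incorrect.

Answer: No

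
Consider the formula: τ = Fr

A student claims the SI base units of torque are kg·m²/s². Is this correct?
Units of each symbol in τ = Fr:
  F (force): kg·m/s²
  r (lever arm): m

Multiplying the contributions: [kg·m/s²] · [m]
Adding exponents of each base unit: kg: 1, m: 2, s: -2
SI base units of torque: kg·m²/s²

The claimed units kg·m²/s² match the derived units, so the claim is correct.

Answer: Yes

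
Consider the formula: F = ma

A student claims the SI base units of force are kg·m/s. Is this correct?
Units of each symbol in F = ma:
  m (mass): kg
  a (acceleration): m/s²

Multiplying the contributions: [kg] · [m/s²]
Adding exponents of each base unit: kg: 1, m: 1, s: -2
SI base units of force: kg·m/s²

The claimed units kg·m/s (exponents kg: 1, m: 1, s: -1) do not match the derived units kg·m/s² (exponents kg: 1, m: 1, s: -2), so the claim is incorrect.

Answer: No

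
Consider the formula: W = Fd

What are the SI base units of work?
Units of each symbol in W = Fd:
  F (force): kg·m/s²
  d (displacement): m

Multiplying the contributions: [kg·m/s²] · [m]
Adding exponents of each base unit: kg: 1, m: 2, s: -2
SI base units of work: kg·m²/s²

Answer: kg·m²/s²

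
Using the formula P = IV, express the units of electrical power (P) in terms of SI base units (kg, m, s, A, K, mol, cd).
Units of each symbol in P = IV:
  I (current): A
  V (voltage, in volts): kg·m²/(s³·A)

Multiplying the contributions: [A] · [kg·m²/(s³·A)]
Adding exponents of each base unit: kg: 1, m: 2, s: -3
SI base units of electrical power: kg·m²/s³

Answer: kg·m²/s³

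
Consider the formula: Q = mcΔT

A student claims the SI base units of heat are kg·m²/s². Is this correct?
Units of each symbol in Q = mcΔT:
  m (mass): kg
  c (specific heat capacity, in J/(kg·K)): m²/(s²·K)
  ΔT (temperature change): K

Multiplying the contributions: [kg] · [m²/(s²·K)] · [K]
Adding exponents of each base unit: kg: 1, m: 2, s: -2
SI base units of heat: kg·m²/s²

The claimed units kg·m²/s² match the derived units, so the claim is correct.

Answer: Yes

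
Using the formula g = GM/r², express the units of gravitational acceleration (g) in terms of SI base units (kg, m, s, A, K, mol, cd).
Units of each symbol in g = GM/r²:
  G (gravitational constant): m³/(kg·s²)
  M (mass): kg
  r (distance): m  → to the power 2 in the denominator, contributes 1/m²

Multiplying the contributions: [m³/(kg·s²)] · [kg] · [1/m²]
Adding exponents of each base unit: m: 1, s: -2
SI base units of gravitational acceleration: m/s²

Answer: m/s²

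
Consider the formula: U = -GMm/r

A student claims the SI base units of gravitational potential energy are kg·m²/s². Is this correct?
Units of each symbol in U = -GMm/r:
  G (gravitational constant): m³/(kg·s²)
  M (mass): kg
  m (mass): kg
  r (distance): m  → in the denominator, contributes 1/m
  The minus sign does not affect the units.

Multiplying the contributions: [m³/(kg·s²)] · [kg] · [kg] · [1/m]
Adding exponents of each base unit: kg: 1, m: 2, s: -2
SI base units of gravitational potential energy: kg·m²/s²

The claimed units kg·m²/s² match the derived units, so the claim is correct.

Answer: Yes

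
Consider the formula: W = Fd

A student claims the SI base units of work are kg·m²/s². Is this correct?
Units of each symbol in W = Fd:
  F (force): kg·m/s²
  d (displacement): m

Multiplying the contributions: [kg·m/s²] · [m]
Adding exponents of each base unit: kg: 1, m: 2, s: -2
SI base units of work: kg·m²/s²

The claimed units kg·m²/s² match the derived units, so the claim is correct.

Answer: Yes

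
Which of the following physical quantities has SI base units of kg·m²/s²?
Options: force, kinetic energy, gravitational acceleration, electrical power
Checking the SI base units of each option:
  force (F = ma): kg·m/s²  ✗
  kinetic energy (E = ½mv²): kg·m²/s²  ✓ matches
  gravitational acceleration (g = GM/r²): m/s²  ✗
  electrical power (P = IV): kg·m²/s³  ✗

Only kinetic energy has units kg·m²/s².

Answer: kinetic energy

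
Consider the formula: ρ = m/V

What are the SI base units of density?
Units of each symbol in ρ = m/V:
  m (mass): kg
  V (volume): m³  → in the denominator, contributes 1/m³

Multiplying the contributions: [kg] · [1/m³]
Adding exponents of each base unit: kg: 1, m: -3
SI base units of density: kg/m³

Answer: kg/m³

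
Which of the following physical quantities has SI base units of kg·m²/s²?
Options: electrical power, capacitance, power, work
Checking the SI base units of each option:
  electrical power (P = IV): kg·m²/s³  ✗
  capacitance (C = Q/V): s⁴·A²/(kg·m²)  ✗
  power (P = W/t): kg·m²/s³  ✗
  work (W = Fd): kg·m²/s²  ✓ matches

Only work has units kg·m²/s².

Answer: work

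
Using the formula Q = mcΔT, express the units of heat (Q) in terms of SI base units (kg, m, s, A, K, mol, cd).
Units of each symbol in Q = mcΔT:
  m (mass): kg
  c (specific heat capacity, in J/(kg·K)): m²/(s²·K)
  ΔT (temperature change): K

Multiplying the contributions: [kg] · [m²/(s²·K)] · [K]
Adding exponents of each base unit: kg: 1, m: 2, s: -2
SI base units of heat: kg·m²/s²

Answer: kg·m²/s²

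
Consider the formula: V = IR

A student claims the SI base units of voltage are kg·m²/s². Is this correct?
Units of each symbol in V = IR:
  I (current): A
  R (resistance, in ohms): kg·m²/(s³·A²)

Multiplying the contributions: [A] · [kg·m²/(s³·A²)]
Adding exponents of each base unit: kg: 1, m: 2, s: -3, A: -1
SI base units of voltage: kg·m²/(s³·A)

The claimed units kg·m²/s² (exponents kg: 1, m: 2, s: -2) do not match the derived units kg·m²/(s³·A) (exponents kg: 1, m: 2, s: -3, A: -1), so the claim is incorrect.

Answer: No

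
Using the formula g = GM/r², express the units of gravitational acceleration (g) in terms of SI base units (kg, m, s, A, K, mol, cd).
Units of each symbol in g = GM/r²:
  G (gravitational constant): m³/(kg·s²)
  M (mass): kg
  r (distance): m  → to the power 2 in the denominator, contributes 1/m²

Multiplying the contributions: [m³/(kg·s²)] · [kg] · [1/m²]
Adding exponents of each base unit: m: 1, s: -2
SI base units of gravitational acceleration: m/s²

Answer: m/s²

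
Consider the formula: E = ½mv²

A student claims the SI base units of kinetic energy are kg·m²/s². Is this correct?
Units of each symbol in E = ½mv²:
  m (mass): kg
  v (speed): m/s  → to the power 2, contributes m²/s²
  The factor ½ is dimensionless.

Multiplying the contributions: [kg] · [m²/s²]
Adding exponents of each base unit: kg: 1, m: 2, s: -2
SI base units of kinetic energy: kg·m²/s²

The claimed units kg·m²/s² match the derived units, so the claim is correct.

Answer: Yes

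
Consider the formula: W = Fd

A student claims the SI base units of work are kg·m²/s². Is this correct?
Units of each symbol in W = Fd:
  F (force): kg·m/s²
  d (displacement): m

Multiplying the contributions: [kg·m/s²] · [m]
Adding exponents of each base unit: kg: 1, m: 2, s: -2
SI base units of work: kg·m²/s²

The claimed units kg·m²/s² match the derived units, so the claim is correct.

Answer: Yes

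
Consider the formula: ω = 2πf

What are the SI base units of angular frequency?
Units of each symbol in ω = 2πf:
  f (frequency): 1/s
  The factor 2π is dimensionless.

Multiplying the contributions: [1/s]
Adding exponents of each base unit: s: -1
SI base units of angular frequency: 1/s

Answer: 1/s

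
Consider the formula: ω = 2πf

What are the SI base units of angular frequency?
Units of each symbol in ω = 2πf:
  f (frequency): 1/s
  The factor 2π is dimensionless.

Multiplying the contributions: [1/s]
Adding exponents of each base unit: s: -1
SI base units of angular frequency: 1/s

Answer: 1/s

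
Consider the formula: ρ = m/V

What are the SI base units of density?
Units of each symbol in ρ = m/V:
  m (mass): kg
  V (volume): m³  → in the denominator, contributes 1/m³

Multiplying the contributions: [kg] · [1/m³]
Adding exponents of each base unit: kg: 1, m: -3
SI base units of density: kg/m³

Answer: kg/m³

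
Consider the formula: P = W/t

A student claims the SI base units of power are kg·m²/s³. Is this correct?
Units of each symbol in P = W/t:
  W (work): kg·m²/s²
  t (time): s  → in the denominator, contributes 1/s

Multiplying the contributions: [kg·m²/s²] · [1/s]
Adding exponents of each base unit: kg: 1, m: 2, s: -3
SI base units of power: kg·m²/s³

The claimed units kg·m²/s³ match the derived units, so the claim is correct.

Answer: Yes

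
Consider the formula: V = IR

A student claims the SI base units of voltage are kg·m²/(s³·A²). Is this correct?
Units of each symbol in V = IR:
  I (current): A
  R (resistance, in ohms): kg·m²/(s³·A²)

Multiplying the contributions: [A] · [kg·m²/(s³·A²)]
Adding exponents of each base unit: kg: 1, m: 2, s: -3, A: -1
SI base units of voltage: kg·m²/(s³·A)

The claimed units kg·m²/(s³·A²) (exponents kg: 1, m: 2, s: -3, A: -2) do not match the derived units kg·m²/(s³·A) (exponents kg: 1, m: 2, s: -3, A: -1), so the claim is incorrect.

Answer: No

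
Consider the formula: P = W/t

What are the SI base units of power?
Units of each symbol in P = W/t:
  W (work): kg·m²/s²
  t (time): s  → in the denominator, contributes 1/s

Multiplying the contributions: [kg·m²/s²] · [1/s]
Adding exponents of each base unit: kg: 1, m: 2, s: -3
SI base units of power: kg·m²/s³

Answer: kg·m²/s³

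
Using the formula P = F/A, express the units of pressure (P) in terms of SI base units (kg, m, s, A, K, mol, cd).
Units of each symbol in P = F/A:
  F (force): kg·m/s²
  A (area): m²  → in the denominator, contributes 1/m²

Multiplying the contributions: [kg·m/s²] · [1/m²]
Adding exponents of each base unit: kg: 1, m: -1, s: -2
SI base units of pressure: kg/(m·s²)

Answer: kg/(m·s²)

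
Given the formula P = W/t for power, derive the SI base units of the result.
Units of each symbol in P = W/t:
  W (work): kg·m²/s²
  t (time): s  → in the denominator, contributes 1/s

Multiplying the contributions: [kg·m²/s²] · [1/s]
Adding exponents of each base unit: kg: 1, m: 2, s: -3
SI base units of power: kg·m²/s³

Answer: kg·m²/s³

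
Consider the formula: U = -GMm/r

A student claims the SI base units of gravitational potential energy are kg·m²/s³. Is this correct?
Units of each symbol in U = -GMm/r:
  G (gravitational constant): m³/(kg·s²)
  M (mass): kg
  m (mass): kg
  r (distance): m  → in the denominator, contributes 1/m
  The minus sign does not affect the units.

Multiplying the contributions: [m³/(kg·s²)] · [kg] · [kg] · [1/m]
Adding exponents of each base unit: kg: 1, m: 2, s: -2
SI base units of gravitational potential energy: kg·m²/s²

The claimed units kg·m²/s³ (exponents kg: 1, m: 2, s: -3) do not match the derived units kg·m²/s² (exponents kg: 1, m: 2, s: -2), so the claim is incorrect.

Answer: No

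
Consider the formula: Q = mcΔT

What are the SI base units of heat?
Units of each symbol in Q = mcΔT:
  m (mass): kg
  c (specific heat capacity, in J/(kg·K)): m²/(s²·K)
  ΔT (temperature change): K

Multiplying the contributions: [kg] · [m²/(s²·K)] · [K]
Adding exponents of each base unit: kg: 1, m: 2, s: -2
SI base units of heat: kg·m²/s²

Answer: kg·m²/s²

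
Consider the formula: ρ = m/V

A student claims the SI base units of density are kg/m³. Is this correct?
Units of each symbol in ρ = m/V:
  m (mass): kg
  V (volume): m³  → in the denominator, contributes 1/m³

Multiplying the contributions: [kg] · [1/m³]
Adding exponents of each base unit: kg: 1, m: -3
SI base units of density: kg/m³

The claimed units kg/m³ match the derived units, so the claim is correct.

Answer: Yes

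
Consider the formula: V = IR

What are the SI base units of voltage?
Units of each symbol in V = IR:
  I (current): A
  R (resistance, in ohms): kg·m²/(s³·A²)

Multiplying the contributions: [A] · [kg·m²/(s³·A²)]
Adding exponents of each base unit: kg: 1, m: 2, s: -3, A: -1
SI base units of voltage: kg·m²/(s³·A)

Answer: kg·m²/(s³·A)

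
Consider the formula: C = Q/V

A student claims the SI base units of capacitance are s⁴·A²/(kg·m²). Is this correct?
Units of each symbol in C = Q/V:
  Q (charge, in coulombs): s·A
  V (voltage, in volts): kg·m²/(s³·A)  → in the denominator, contributes s³·A/(kg·m²)

Multiplying the contributions: [s·A] · [s³·A/(kg·m²)]
Adding exponents of each base unit: kg: -1, m: -2, s: 4, A: 2
SI base units of capacitance: s⁴·A²/(kg·m²)

The claimed units s⁴·A²/(kg·m²) match the derived units, so the claim is correct.

Answer: Yes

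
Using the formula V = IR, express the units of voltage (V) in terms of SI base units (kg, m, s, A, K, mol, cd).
Units of each symbol in V = IR:
  I (current): A
  R (resistance, in ohms): kg·m²/(s³·A²)

Multiplying the contributions: [A] · [kg·m²/(s³·A²)]
Adding exponents of each base unit: kg: 1, m: 2, s: -3, A: -1
SI base units of voltage: kg·m²/(s³·A)

Answer: kg·m²/(s³·A)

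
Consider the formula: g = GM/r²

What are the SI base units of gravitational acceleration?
Units of each symbol in g = GM/r²:
  G (gravitational constant): m³/(kg·s²)
  M (mass): kg
  r (distance): m  → to the power 2 in the denominator, contributes 1/m²

Multiplying the contributions: [m³/(kg·s²)] · [kg] · [1/m²]
Adding exponents of each base unit: m: 1, s: -2
SI base units of gravitational acceleration: m/s²

Answer: m/s²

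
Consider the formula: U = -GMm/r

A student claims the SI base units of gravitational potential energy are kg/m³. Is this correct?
Units of each symbol in U = -GMm/r:
  G (gravitational constant): m³/(kg·s²)
  M (mass): kg
  m (mass): kg
  r (distance): m  → in the denominator, contributes 1/m
  The minus sign does not affect the units.

Multiplying the contributions: [m³/(kg·s²)] · [kg] · [kg] · [1/m]
Adding exponents of each base unit: kg: 1, m: 2, s: -2
SI base units of gravitational potential energy: kg·m²/s²

The claimed units kg/m³ (exponents kg: 1, m: -3) do not match the derived units kg·m²/s² (exponents kg: 1, m: 2, s: -2), so the claim is incorrect.

Answer: No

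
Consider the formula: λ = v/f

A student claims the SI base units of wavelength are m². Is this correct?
Units of each symbol in λ = v/f:
  v (wave speed): m/s
  f (frequency): 1/s  → in the denominator, contributes s

Multiplying the contributions: [m/s] · [s]
Adding exponents of each base unit: m: 1
SI base units of wavelength: m

The claimed units m² (exponents m: 2) do not match the derived units m (exponents m: 1), so the claim is incorrect.

Answer: No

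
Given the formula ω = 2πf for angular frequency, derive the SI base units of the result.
Units of each symbol in ω = 2πf:
  f (frequency): 1/s
  The factor 2π is dimensionless.

Multiplying the contributions: [1/s]
Adding exponents of each base unit: s: -1
SI base units of angular frequency: 1/s

Answer: 1/s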